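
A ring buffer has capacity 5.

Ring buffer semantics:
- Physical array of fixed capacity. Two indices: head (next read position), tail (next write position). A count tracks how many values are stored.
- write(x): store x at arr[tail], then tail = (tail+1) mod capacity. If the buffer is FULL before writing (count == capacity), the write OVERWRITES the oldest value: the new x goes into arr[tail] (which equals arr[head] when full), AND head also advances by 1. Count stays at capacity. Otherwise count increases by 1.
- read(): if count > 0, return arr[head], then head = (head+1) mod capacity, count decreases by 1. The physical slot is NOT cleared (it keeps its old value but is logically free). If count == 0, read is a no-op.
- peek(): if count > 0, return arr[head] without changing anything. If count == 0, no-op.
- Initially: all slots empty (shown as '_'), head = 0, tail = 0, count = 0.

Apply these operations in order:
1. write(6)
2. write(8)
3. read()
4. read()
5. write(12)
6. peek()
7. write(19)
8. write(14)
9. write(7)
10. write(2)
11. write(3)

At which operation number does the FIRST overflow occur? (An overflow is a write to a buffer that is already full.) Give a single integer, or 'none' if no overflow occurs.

After op 1 (write(6)): arr=[6 _ _ _ _] head=0 tail=1 count=1
After op 2 (write(8)): arr=[6 8 _ _ _] head=0 tail=2 count=2
After op 3 (read()): arr=[6 8 _ _ _] head=1 tail=2 count=1
After op 4 (read()): arr=[6 8 _ _ _] head=2 tail=2 count=0
After op 5 (write(12)): arr=[6 8 12 _ _] head=2 tail=3 count=1
After op 6 (peek()): arr=[6 8 12 _ _] head=2 tail=3 count=1
After op 7 (write(19)): arr=[6 8 12 19 _] head=2 tail=4 count=2
After op 8 (write(14)): arr=[6 8 12 19 14] head=2 tail=0 count=3
After op 9 (write(7)): arr=[7 8 12 19 14] head=2 tail=1 count=4
After op 10 (write(2)): arr=[7 2 12 19 14] head=2 tail=2 count=5
After op 11 (write(3)): arr=[7 2 3 19 14] head=3 tail=3 count=5

Answer: 11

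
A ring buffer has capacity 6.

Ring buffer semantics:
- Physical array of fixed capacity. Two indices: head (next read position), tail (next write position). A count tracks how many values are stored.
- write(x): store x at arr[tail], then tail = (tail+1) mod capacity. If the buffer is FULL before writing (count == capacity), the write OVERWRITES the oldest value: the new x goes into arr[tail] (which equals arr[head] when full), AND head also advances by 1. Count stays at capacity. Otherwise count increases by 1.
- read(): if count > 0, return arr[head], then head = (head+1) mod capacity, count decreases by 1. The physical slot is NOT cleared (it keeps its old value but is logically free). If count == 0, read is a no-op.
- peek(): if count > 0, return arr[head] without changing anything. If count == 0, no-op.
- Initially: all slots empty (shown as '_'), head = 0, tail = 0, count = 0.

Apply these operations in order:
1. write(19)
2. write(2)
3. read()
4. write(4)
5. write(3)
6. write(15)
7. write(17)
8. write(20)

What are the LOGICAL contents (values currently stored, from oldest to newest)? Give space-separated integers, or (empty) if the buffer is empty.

After op 1 (write(19)): arr=[19 _ _ _ _ _] head=0 tail=1 count=1
After op 2 (write(2)): arr=[19 2 _ _ _ _] head=0 tail=2 count=2
After op 3 (read()): arr=[19 2 _ _ _ _] head=1 tail=2 count=1
After op 4 (write(4)): arr=[19 2 4 _ _ _] head=1 tail=3 count=2
After op 5 (write(3)): arr=[19 2 4 3 _ _] head=1 tail=4 count=3
After op 6 (write(15)): arr=[19 2 4 3 15 _] head=1 tail=5 count=4
After op 7 (write(17)): arr=[19 2 4 3 15 17] head=1 tail=0 count=5
After op 8 (write(20)): arr=[20 2 4 3 15 17] head=1 tail=1 count=6

Answer: 2 4 3 15 17 20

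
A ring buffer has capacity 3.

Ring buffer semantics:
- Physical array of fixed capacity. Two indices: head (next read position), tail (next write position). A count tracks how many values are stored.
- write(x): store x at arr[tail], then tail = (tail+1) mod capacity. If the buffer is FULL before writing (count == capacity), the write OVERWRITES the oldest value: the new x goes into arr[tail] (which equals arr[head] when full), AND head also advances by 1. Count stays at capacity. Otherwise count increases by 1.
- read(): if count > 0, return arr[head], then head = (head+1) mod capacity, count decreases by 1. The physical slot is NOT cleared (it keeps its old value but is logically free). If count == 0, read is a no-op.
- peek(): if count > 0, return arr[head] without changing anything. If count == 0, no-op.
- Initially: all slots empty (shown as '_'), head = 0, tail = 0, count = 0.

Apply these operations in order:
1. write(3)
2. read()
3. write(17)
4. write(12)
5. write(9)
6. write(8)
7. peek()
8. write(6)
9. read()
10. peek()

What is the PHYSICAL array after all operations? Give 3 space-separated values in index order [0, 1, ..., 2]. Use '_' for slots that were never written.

Answer: 9 8 6

Derivation:
After op 1 (write(3)): arr=[3 _ _] head=0 tail=1 count=1
After op 2 (read()): arr=[3 _ _] head=1 tail=1 count=0
After op 3 (write(17)): arr=[3 17 _] head=1 tail=2 count=1
After op 4 (write(12)): arr=[3 17 12] head=1 tail=0 count=2
After op 5 (write(9)): arr=[9 17 12] head=1 tail=1 count=3
After op 6 (write(8)): arr=[9 8 12] head=2 tail=2 count=3
After op 7 (peek()): arr=[9 8 12] head=2 tail=2 count=3
After op 8 (write(6)): arr=[9 8 6] head=0 tail=0 count=3
After op 9 (read()): arr=[9 8 6] head=1 tail=0 count=2
After op 10 (peek()): arr=[9 8 6] head=1 tail=0 count=2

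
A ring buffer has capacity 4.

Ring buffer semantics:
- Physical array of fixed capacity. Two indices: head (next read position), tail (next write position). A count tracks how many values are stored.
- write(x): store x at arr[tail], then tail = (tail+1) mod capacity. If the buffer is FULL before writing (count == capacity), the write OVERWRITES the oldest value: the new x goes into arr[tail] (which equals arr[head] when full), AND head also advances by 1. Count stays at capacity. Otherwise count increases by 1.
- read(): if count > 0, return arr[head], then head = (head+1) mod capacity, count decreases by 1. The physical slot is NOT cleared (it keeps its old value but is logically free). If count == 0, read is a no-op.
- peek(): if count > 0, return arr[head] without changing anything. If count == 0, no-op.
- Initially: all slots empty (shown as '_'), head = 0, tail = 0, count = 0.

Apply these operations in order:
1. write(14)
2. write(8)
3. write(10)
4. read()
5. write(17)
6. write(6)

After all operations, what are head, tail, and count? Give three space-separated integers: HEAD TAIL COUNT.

Answer: 1 1 4

Derivation:
After op 1 (write(14)): arr=[14 _ _ _] head=0 tail=1 count=1
After op 2 (write(8)): arr=[14 8 _ _] head=0 tail=2 count=2
After op 3 (write(10)): arr=[14 8 10 _] head=0 tail=3 count=3
After op 4 (read()): arr=[14 8 10 _] head=1 tail=3 count=2
After op 5 (write(17)): arr=[14 8 10 17] head=1 tail=0 count=3
After op 6 (write(6)): arr=[6 8 10 17] head=1 tail=1 count=4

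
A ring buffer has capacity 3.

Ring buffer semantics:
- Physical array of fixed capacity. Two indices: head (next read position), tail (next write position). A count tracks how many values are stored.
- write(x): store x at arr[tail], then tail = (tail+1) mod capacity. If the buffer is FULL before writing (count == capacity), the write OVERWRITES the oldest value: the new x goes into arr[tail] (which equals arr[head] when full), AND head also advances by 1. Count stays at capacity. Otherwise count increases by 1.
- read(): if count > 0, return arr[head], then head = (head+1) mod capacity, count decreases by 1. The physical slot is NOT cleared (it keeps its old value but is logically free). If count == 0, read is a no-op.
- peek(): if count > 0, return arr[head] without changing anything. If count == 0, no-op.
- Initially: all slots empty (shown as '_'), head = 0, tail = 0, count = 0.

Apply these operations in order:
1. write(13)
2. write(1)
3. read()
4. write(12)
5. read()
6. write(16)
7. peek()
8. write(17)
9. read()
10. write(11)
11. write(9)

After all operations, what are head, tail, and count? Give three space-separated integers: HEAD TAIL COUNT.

Answer: 1 1 3

Derivation:
After op 1 (write(13)): arr=[13 _ _] head=0 tail=1 count=1
After op 2 (write(1)): arr=[13 1 _] head=0 tail=2 count=2
After op 3 (read()): arr=[13 1 _] head=1 tail=2 count=1
After op 4 (write(12)): arr=[13 1 12] head=1 tail=0 count=2
After op 5 (read()): arr=[13 1 12] head=2 tail=0 count=1
After op 6 (write(16)): arr=[16 1 12] head=2 tail=1 count=2
After op 7 (peek()): arr=[16 1 12] head=2 tail=1 count=2
After op 8 (write(17)): arr=[16 17 12] head=2 tail=2 count=3
After op 9 (read()): arr=[16 17 12] head=0 tail=2 count=2
After op 10 (write(11)): arr=[16 17 11] head=0 tail=0 count=3
After op 11 (write(9)): arr=[9 17 11] head=1 tail=1 count=3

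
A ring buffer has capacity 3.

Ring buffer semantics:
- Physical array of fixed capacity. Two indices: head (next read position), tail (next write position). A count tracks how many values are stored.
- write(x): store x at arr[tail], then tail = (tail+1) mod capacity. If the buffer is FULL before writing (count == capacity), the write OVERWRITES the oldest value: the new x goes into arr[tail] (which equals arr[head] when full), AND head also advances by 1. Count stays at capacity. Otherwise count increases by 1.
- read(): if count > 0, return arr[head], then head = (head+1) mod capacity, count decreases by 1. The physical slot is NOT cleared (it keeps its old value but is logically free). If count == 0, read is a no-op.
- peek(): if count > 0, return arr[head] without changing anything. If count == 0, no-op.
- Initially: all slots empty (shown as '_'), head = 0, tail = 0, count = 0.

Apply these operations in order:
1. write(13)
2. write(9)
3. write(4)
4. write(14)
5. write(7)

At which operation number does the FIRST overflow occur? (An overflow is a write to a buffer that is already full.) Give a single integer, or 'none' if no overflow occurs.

Answer: 4

Derivation:
After op 1 (write(13)): arr=[13 _ _] head=0 tail=1 count=1
After op 2 (write(9)): arr=[13 9 _] head=0 tail=2 count=2
After op 3 (write(4)): arr=[13 9 4] head=0 tail=0 count=3
After op 4 (write(14)): arr=[14 9 4] head=1 tail=1 count=3
After op 5 (write(7)): arr=[14 7 4] head=2 tail=2 count=3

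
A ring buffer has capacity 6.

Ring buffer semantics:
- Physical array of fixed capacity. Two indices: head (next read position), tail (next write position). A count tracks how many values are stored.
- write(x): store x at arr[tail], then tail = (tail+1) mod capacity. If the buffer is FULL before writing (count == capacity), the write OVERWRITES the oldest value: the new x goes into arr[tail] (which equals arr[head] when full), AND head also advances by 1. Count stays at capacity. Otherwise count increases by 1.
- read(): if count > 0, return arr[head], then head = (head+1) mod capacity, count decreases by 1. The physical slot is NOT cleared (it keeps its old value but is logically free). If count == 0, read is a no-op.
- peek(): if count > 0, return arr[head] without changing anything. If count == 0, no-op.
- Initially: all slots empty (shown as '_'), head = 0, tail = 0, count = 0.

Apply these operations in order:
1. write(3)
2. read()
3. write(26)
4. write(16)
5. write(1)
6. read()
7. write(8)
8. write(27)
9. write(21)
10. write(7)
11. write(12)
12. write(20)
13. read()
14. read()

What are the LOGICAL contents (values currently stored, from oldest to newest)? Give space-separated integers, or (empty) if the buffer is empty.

Answer: 21 7 12 20

Derivation:
After op 1 (write(3)): arr=[3 _ _ _ _ _] head=0 tail=1 count=1
After op 2 (read()): arr=[3 _ _ _ _ _] head=1 tail=1 count=0
After op 3 (write(26)): arr=[3 26 _ _ _ _] head=1 tail=2 count=1
After op 4 (write(16)): arr=[3 26 16 _ _ _] head=1 tail=3 count=2
After op 5 (write(1)): arr=[3 26 16 1 _ _] head=1 tail=4 count=3
After op 6 (read()): arr=[3 26 16 1 _ _] head=2 tail=4 count=2
After op 7 (write(8)): arr=[3 26 16 1 8 _] head=2 tail=5 count=3
After op 8 (write(27)): arr=[3 26 16 1 8 27] head=2 tail=0 count=4
After op 9 (write(21)): arr=[21 26 16 1 8 27] head=2 tail=1 count=5
After op 10 (write(7)): arr=[21 7 16 1 8 27] head=2 tail=2 count=6
After op 11 (write(12)): arr=[21 7 12 1 8 27] head=3 tail=3 count=6
After op 12 (write(20)): arr=[21 7 12 20 8 27] head=4 tail=4 count=6
After op 13 (read()): arr=[21 7 12 20 8 27] head=5 tail=4 count=5
After op 14 (read()): arr=[21 7 12 20 8 27] head=0 tail=4 count=4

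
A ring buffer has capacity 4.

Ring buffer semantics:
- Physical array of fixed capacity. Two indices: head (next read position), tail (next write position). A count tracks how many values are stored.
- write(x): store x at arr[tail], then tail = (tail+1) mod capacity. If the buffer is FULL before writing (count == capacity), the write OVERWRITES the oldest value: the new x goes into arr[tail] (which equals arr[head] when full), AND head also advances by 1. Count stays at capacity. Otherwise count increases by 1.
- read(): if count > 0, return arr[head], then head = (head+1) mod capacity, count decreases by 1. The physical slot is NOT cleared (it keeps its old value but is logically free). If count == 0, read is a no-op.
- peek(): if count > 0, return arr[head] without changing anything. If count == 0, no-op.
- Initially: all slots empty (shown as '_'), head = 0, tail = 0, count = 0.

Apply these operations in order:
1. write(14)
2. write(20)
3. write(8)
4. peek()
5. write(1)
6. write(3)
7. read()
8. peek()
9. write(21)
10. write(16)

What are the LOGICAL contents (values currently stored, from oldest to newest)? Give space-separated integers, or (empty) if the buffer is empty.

Answer: 1 3 21 16

Derivation:
After op 1 (write(14)): arr=[14 _ _ _] head=0 tail=1 count=1
After op 2 (write(20)): arr=[14 20 _ _] head=0 tail=2 count=2
After op 3 (write(8)): arr=[14 20 8 _] head=0 tail=3 count=3
After op 4 (peek()): arr=[14 20 8 _] head=0 tail=3 count=3
After op 5 (write(1)): arr=[14 20 8 1] head=0 tail=0 count=4
After op 6 (write(3)): arr=[3 20 8 1] head=1 tail=1 count=4
After op 7 (read()): arr=[3 20 8 1] head=2 tail=1 count=3
After op 8 (peek()): arr=[3 20 8 1] head=2 tail=1 count=3
After op 9 (write(21)): arr=[3 21 8 1] head=2 tail=2 count=4
After op 10 (write(16)): arr=[3 21 16 1] head=3 tail=3 count=4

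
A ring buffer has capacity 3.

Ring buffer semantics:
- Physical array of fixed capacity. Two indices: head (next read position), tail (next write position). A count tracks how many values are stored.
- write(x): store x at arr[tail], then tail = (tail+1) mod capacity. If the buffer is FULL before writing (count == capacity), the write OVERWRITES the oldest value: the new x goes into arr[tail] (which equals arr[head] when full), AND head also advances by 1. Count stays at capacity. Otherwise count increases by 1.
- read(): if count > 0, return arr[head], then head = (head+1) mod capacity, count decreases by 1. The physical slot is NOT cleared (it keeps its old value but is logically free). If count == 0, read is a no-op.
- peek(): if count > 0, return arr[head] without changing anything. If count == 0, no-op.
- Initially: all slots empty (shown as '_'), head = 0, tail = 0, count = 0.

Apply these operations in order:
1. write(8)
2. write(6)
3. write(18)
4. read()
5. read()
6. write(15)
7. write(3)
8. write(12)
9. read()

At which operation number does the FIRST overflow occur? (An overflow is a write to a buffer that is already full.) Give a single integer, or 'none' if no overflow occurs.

After op 1 (write(8)): arr=[8 _ _] head=0 tail=1 count=1
After op 2 (write(6)): arr=[8 6 _] head=0 tail=2 count=2
After op 3 (write(18)): arr=[8 6 18] head=0 tail=0 count=3
After op 4 (read()): arr=[8 6 18] head=1 tail=0 count=2
After op 5 (read()): arr=[8 6 18] head=2 tail=0 count=1
After op 6 (write(15)): arr=[15 6 18] head=2 tail=1 count=2
After op 7 (write(3)): arr=[15 3 18] head=2 tail=2 count=3
After op 8 (write(12)): arr=[15 3 12] head=0 tail=0 count=3
After op 9 (read()): arr=[15 3 12] head=1 tail=0 count=2

Answer: 8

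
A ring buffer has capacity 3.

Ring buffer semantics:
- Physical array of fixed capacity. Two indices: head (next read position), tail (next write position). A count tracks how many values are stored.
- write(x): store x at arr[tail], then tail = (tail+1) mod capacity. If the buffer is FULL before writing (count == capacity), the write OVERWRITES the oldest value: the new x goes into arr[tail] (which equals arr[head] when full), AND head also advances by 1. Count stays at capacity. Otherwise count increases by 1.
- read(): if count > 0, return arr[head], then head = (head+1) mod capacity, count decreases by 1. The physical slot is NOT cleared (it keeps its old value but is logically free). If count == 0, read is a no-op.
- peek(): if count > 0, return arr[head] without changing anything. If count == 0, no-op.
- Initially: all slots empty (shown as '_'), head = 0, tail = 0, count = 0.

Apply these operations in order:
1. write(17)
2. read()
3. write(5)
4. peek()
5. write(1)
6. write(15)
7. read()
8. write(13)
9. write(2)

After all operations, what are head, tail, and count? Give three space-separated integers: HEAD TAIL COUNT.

After op 1 (write(17)): arr=[17 _ _] head=0 tail=1 count=1
After op 2 (read()): arr=[17 _ _] head=1 tail=1 count=0
After op 3 (write(5)): arr=[17 5 _] head=1 tail=2 count=1
After op 4 (peek()): arr=[17 5 _] head=1 tail=2 count=1
After op 5 (write(1)): arr=[17 5 1] head=1 tail=0 count=2
After op 6 (write(15)): arr=[15 5 1] head=1 tail=1 count=3
After op 7 (read()): arr=[15 5 1] head=2 tail=1 count=2
After op 8 (write(13)): arr=[15 13 1] head=2 tail=2 count=3
After op 9 (write(2)): arr=[15 13 2] head=0 tail=0 count=3

Answer: 0 0 3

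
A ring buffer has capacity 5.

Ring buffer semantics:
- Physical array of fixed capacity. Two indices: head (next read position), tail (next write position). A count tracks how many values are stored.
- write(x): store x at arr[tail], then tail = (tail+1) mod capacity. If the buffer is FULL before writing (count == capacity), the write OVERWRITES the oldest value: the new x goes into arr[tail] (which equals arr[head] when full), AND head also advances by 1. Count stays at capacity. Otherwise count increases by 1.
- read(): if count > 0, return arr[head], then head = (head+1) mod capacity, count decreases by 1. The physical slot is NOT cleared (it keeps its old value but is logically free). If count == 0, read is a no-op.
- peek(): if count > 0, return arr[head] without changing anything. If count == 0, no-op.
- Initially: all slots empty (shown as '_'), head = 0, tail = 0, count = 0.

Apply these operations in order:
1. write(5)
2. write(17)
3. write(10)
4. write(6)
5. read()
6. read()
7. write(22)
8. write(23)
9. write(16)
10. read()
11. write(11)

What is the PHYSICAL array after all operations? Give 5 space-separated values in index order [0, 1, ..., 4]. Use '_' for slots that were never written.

After op 1 (write(5)): arr=[5 _ _ _ _] head=0 tail=1 count=1
After op 2 (write(17)): arr=[5 17 _ _ _] head=0 tail=2 count=2
After op 3 (write(10)): arr=[5 17 10 _ _] head=0 tail=3 count=3
After op 4 (write(6)): arr=[5 17 10 6 _] head=0 tail=4 count=4
After op 5 (read()): arr=[5 17 10 6 _] head=1 tail=4 count=3
After op 6 (read()): arr=[5 17 10 6 _] head=2 tail=4 count=2
After op 7 (write(22)): arr=[5 17 10 6 22] head=2 tail=0 count=3
After op 8 (write(23)): arr=[23 17 10 6 22] head=2 tail=1 count=4
After op 9 (write(16)): arr=[23 16 10 6 22] head=2 tail=2 count=5
After op 10 (read()): arr=[23 16 10 6 22] head=3 tail=2 count=4
After op 11 (write(11)): arr=[23 16 11 6 22] head=3 tail=3 count=5

Answer: 23 16 11 6 22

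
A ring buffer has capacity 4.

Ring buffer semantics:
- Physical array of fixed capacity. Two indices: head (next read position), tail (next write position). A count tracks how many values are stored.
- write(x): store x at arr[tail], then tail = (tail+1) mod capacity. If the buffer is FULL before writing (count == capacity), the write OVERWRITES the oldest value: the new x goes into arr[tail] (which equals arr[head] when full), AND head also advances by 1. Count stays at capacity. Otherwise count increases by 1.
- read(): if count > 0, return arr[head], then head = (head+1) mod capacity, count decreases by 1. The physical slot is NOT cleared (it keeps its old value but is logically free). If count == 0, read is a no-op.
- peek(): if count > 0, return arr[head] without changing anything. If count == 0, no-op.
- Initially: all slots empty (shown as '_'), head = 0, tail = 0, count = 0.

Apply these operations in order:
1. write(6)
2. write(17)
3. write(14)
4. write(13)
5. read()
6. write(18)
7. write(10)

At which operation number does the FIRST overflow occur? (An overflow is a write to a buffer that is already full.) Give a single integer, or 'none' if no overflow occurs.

After op 1 (write(6)): arr=[6 _ _ _] head=0 tail=1 count=1
After op 2 (write(17)): arr=[6 17 _ _] head=0 tail=2 count=2
After op 3 (write(14)): arr=[6 17 14 _] head=0 tail=3 count=3
After op 4 (write(13)): arr=[6 17 14 13] head=0 tail=0 count=4
After op 5 (read()): arr=[6 17 14 13] head=1 tail=0 count=3
After op 6 (write(18)): arr=[18 17 14 13] head=1 tail=1 count=4
After op 7 (write(10)): arr=[18 10 14 13] head=2 tail=2 count=4

Answer: 7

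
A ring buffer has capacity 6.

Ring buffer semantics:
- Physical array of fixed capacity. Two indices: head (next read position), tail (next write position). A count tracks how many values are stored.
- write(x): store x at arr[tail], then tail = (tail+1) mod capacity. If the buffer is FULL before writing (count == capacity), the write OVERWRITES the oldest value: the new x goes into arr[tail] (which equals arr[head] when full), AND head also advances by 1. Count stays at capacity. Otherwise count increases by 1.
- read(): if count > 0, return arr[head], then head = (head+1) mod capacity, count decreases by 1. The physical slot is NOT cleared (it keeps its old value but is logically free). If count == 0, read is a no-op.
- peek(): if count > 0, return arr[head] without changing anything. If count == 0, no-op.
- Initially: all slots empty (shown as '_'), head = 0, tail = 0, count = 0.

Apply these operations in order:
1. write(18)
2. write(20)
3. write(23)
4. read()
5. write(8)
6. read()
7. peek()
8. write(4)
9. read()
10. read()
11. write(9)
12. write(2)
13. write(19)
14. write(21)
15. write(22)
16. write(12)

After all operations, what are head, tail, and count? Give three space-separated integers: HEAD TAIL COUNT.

After op 1 (write(18)): arr=[18 _ _ _ _ _] head=0 tail=1 count=1
After op 2 (write(20)): arr=[18 20 _ _ _ _] head=0 tail=2 count=2
After op 3 (write(23)): arr=[18 20 23 _ _ _] head=0 tail=3 count=3
After op 4 (read()): arr=[18 20 23 _ _ _] head=1 tail=3 count=2
After op 5 (write(8)): arr=[18 20 23 8 _ _] head=1 tail=4 count=3
After op 6 (read()): arr=[18 20 23 8 _ _] head=2 tail=4 count=2
After op 7 (peek()): arr=[18 20 23 8 _ _] head=2 tail=4 count=2
After op 8 (write(4)): arr=[18 20 23 8 4 _] head=2 tail=5 count=3
After op 9 (read()): arr=[18 20 23 8 4 _] head=3 tail=5 count=2
After op 10 (read()): arr=[18 20 23 8 4 _] head=4 tail=5 count=1
After op 11 (write(9)): arr=[18 20 23 8 4 9] head=4 tail=0 count=2
After op 12 (write(2)): arr=[2 20 23 8 4 9] head=4 tail=1 count=3
After op 13 (write(19)): arr=[2 19 23 8 4 9] head=4 tail=2 count=4
After op 14 (write(21)): arr=[2 19 21 8 4 9] head=4 tail=3 count=5
After op 15 (write(22)): arr=[2 19 21 22 4 9] head=4 tail=4 count=6
After op 16 (write(12)): arr=[2 19 21 22 12 9] head=5 tail=5 count=6

Answer: 5 5 6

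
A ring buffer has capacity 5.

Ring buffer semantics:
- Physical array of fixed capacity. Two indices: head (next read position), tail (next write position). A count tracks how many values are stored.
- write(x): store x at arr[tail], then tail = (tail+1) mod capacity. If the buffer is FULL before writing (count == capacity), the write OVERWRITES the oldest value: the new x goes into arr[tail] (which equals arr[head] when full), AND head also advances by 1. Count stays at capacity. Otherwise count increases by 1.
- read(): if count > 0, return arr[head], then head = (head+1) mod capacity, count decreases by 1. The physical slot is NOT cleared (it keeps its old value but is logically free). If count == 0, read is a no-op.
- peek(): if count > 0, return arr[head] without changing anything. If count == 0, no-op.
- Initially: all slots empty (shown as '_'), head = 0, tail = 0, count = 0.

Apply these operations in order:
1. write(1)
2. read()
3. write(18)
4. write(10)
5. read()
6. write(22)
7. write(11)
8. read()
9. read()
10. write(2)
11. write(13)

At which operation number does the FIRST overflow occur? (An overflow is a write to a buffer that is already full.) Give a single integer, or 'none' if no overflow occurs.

After op 1 (write(1)): arr=[1 _ _ _ _] head=0 tail=1 count=1
After op 2 (read()): arr=[1 _ _ _ _] head=1 tail=1 count=0
After op 3 (write(18)): arr=[1 18 _ _ _] head=1 tail=2 count=1
After op 4 (write(10)): arr=[1 18 10 _ _] head=1 tail=3 count=2
After op 5 (read()): arr=[1 18 10 _ _] head=2 tail=3 count=1
After op 6 (write(22)): arr=[1 18 10 22 _] head=2 tail=4 count=2
After op 7 (write(11)): arr=[1 18 10 22 11] head=2 tail=0 count=3
After op 8 (read()): arr=[1 18 10 22 11] head=3 tail=0 count=2
After op 9 (read()): arr=[1 18 10 22 11] head=4 tail=0 count=1
After op 10 (write(2)): arr=[2 18 10 22 11] head=4 tail=1 count=2
After op 11 (write(13)): arr=[2 13 10 22 11] head=4 tail=2 count=3

Answer: none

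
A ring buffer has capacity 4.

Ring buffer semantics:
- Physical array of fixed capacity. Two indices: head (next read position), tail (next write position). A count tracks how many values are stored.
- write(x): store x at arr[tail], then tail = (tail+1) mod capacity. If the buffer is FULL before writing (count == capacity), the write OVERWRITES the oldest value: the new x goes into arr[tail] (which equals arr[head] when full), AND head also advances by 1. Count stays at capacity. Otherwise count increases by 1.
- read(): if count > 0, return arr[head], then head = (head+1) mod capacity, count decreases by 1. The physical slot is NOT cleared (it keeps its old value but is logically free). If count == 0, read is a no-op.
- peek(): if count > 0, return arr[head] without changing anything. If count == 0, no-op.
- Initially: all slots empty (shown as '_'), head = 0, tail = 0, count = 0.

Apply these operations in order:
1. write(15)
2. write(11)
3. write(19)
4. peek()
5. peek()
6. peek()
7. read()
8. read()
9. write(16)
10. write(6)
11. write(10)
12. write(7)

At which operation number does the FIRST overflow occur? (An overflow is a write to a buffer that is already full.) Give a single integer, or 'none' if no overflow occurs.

After op 1 (write(15)): arr=[15 _ _ _] head=0 tail=1 count=1
After op 2 (write(11)): arr=[15 11 _ _] head=0 tail=2 count=2
After op 3 (write(19)): arr=[15 11 19 _] head=0 tail=3 count=3
After op 4 (peek()): arr=[15 11 19 _] head=0 tail=3 count=3
After op 5 (peek()): arr=[15 11 19 _] head=0 tail=3 count=3
After op 6 (peek()): arr=[15 11 19 _] head=0 tail=3 count=3
After op 7 (read()): arr=[15 11 19 _] head=1 tail=3 count=2
After op 8 (read()): arr=[15 11 19 _] head=2 tail=3 count=1
After op 9 (write(16)): arr=[15 11 19 16] head=2 tail=0 count=2
After op 10 (write(6)): arr=[6 11 19 16] head=2 tail=1 count=3
After op 11 (write(10)): arr=[6 10 19 16] head=2 tail=2 count=4
After op 12 (write(7)): arr=[6 10 7 16] head=3 tail=3 count=4

Answer: 12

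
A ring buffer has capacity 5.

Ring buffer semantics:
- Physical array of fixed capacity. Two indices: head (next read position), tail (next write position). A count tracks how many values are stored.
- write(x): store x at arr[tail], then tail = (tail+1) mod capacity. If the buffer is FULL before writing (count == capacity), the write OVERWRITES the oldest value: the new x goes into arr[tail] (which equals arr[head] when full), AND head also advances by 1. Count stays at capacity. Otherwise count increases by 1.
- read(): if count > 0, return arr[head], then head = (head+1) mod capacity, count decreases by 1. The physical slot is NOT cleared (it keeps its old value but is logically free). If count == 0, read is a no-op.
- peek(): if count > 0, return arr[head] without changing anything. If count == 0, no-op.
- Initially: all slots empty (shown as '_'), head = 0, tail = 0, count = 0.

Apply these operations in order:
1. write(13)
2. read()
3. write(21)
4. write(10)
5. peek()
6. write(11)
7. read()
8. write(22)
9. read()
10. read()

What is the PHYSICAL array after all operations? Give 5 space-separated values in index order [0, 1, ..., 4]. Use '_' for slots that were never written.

After op 1 (write(13)): arr=[13 _ _ _ _] head=0 tail=1 count=1
After op 2 (read()): arr=[13 _ _ _ _] head=1 tail=1 count=0
After op 3 (write(21)): arr=[13 21 _ _ _] head=1 tail=2 count=1
After op 4 (write(10)): arr=[13 21 10 _ _] head=1 tail=3 count=2
After op 5 (peek()): arr=[13 21 10 _ _] head=1 tail=3 count=2
After op 6 (write(11)): arr=[13 21 10 11 _] head=1 tail=4 count=3
After op 7 (read()): arr=[13 21 10 11 _] head=2 tail=4 count=2
After op 8 (write(22)): arr=[13 21 10 11 22] head=2 tail=0 count=3
After op 9 (read()): arr=[13 21 10 11 22] head=3 tail=0 count=2
After op 10 (read()): arr=[13 21 10 11 22] head=4 tail=0 count=1

Answer: 13 21 10 11 22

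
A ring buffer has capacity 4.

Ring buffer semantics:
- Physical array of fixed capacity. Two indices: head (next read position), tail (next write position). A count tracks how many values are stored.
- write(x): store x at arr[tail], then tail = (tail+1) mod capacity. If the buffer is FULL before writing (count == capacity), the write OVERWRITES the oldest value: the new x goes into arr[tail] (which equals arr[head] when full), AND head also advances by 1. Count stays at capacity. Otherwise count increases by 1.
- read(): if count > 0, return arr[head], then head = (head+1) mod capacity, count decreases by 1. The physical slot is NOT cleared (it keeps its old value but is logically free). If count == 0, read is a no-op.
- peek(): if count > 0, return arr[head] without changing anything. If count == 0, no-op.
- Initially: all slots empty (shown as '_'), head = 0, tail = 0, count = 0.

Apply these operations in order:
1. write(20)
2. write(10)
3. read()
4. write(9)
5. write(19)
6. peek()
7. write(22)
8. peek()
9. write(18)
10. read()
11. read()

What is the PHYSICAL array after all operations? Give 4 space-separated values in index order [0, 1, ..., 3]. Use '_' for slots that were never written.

Answer: 22 18 9 19

Derivation:
After op 1 (write(20)): arr=[20 _ _ _] head=0 tail=1 count=1
After op 2 (write(10)): arr=[20 10 _ _] head=0 tail=2 count=2
After op 3 (read()): arr=[20 10 _ _] head=1 tail=2 count=1
After op 4 (write(9)): arr=[20 10 9 _] head=1 tail=3 count=2
After op 5 (write(19)): arr=[20 10 9 19] head=1 tail=0 count=3
After op 6 (peek()): arr=[20 10 9 19] head=1 tail=0 count=3
After op 7 (write(22)): arr=[22 10 9 19] head=1 tail=1 count=4
After op 8 (peek()): arr=[22 10 9 19] head=1 tail=1 count=4
After op 9 (write(18)): arr=[22 18 9 19] head=2 tail=2 count=4
After op 10 (read()): arr=[22 18 9 19] head=3 tail=2 count=3
After op 11 (read()): arr=[22 18 9 19] head=0 tail=2 count=2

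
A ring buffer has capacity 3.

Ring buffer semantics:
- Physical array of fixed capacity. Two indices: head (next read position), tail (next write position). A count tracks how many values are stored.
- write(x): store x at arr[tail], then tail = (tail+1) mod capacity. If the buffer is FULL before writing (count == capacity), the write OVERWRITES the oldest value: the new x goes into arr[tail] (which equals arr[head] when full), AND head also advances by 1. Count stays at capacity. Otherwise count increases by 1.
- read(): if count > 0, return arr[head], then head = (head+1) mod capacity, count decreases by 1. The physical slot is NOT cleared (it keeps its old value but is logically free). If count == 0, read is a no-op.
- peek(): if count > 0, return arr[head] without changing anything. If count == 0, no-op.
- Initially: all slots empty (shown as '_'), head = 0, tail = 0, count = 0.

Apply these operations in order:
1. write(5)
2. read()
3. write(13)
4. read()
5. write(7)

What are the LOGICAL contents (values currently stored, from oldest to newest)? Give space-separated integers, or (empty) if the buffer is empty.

After op 1 (write(5)): arr=[5 _ _] head=0 tail=1 count=1
After op 2 (read()): arr=[5 _ _] head=1 tail=1 count=0
After op 3 (write(13)): arr=[5 13 _] head=1 tail=2 count=1
After op 4 (read()): arr=[5 13 _] head=2 tail=2 count=0
After op 5 (write(7)): arr=[5 13 7] head=2 tail=0 count=1

Answer: 7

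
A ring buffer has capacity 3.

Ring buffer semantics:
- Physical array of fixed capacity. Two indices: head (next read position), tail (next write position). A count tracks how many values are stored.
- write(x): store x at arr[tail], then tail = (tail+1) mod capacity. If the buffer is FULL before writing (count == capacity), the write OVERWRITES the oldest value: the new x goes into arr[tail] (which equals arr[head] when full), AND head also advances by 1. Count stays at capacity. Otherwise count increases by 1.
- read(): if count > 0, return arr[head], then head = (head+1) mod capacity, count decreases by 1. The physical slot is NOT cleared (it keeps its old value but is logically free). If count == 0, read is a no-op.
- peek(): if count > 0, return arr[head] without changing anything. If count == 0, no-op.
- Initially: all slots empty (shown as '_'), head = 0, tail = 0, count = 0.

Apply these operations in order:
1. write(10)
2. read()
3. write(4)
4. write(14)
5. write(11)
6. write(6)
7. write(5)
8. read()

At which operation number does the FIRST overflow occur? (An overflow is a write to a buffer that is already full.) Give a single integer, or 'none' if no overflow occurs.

Answer: 6

Derivation:
After op 1 (write(10)): arr=[10 _ _] head=0 tail=1 count=1
After op 2 (read()): arr=[10 _ _] head=1 tail=1 count=0
After op 3 (write(4)): arr=[10 4 _] head=1 tail=2 count=1
After op 4 (write(14)): arr=[10 4 14] head=1 tail=0 count=2
After op 5 (write(11)): arr=[11 4 14] head=1 tail=1 count=3
After op 6 (write(6)): arr=[11 6 14] head=2 tail=2 count=3
After op 7 (write(5)): arr=[11 6 5] head=0 tail=0 count=3
After op 8 (read()): arr=[11 6 5] head=1 tail=0 count=2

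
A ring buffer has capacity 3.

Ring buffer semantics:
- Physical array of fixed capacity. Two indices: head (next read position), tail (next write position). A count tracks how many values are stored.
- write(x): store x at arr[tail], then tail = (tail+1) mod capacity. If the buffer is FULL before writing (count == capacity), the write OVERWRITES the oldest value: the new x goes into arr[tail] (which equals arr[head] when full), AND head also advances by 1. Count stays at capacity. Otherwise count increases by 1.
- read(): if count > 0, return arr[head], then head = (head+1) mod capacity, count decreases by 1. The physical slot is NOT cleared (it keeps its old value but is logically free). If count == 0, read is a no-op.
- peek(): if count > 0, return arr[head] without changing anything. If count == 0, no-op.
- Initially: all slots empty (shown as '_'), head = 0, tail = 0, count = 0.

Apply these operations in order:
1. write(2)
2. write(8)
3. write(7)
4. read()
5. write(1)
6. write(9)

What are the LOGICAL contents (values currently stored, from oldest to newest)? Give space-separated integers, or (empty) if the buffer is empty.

After op 1 (write(2)): arr=[2 _ _] head=0 tail=1 count=1
After op 2 (write(8)): arr=[2 8 _] head=0 tail=2 count=2
After op 3 (write(7)): arr=[2 8 7] head=0 tail=0 count=3
After op 4 (read()): arr=[2 8 7] head=1 tail=0 count=2
After op 5 (write(1)): arr=[1 8 7] head=1 tail=1 count=3
After op 6 (write(9)): arr=[1 9 7] head=2 tail=2 count=3

Answer: 7 1 9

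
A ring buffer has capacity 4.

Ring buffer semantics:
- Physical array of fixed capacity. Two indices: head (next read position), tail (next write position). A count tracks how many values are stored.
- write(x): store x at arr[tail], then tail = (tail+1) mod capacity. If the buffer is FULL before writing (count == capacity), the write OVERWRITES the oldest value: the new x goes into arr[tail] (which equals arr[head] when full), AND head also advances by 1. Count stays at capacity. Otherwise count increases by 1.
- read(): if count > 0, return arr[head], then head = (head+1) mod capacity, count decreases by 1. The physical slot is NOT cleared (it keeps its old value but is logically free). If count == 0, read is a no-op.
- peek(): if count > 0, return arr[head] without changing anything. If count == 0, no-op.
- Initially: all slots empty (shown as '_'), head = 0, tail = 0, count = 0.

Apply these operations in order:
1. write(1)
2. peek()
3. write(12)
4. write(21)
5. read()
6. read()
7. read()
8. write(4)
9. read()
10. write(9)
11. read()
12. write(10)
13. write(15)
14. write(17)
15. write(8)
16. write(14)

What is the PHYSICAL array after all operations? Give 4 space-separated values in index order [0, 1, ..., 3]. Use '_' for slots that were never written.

After op 1 (write(1)): arr=[1 _ _ _] head=0 tail=1 count=1
After op 2 (peek()): arr=[1 _ _ _] head=0 tail=1 count=1
After op 3 (write(12)): arr=[1 12 _ _] head=0 tail=2 count=2
After op 4 (write(21)): arr=[1 12 21 _] head=0 tail=3 count=3
After op 5 (read()): arr=[1 12 21 _] head=1 tail=3 count=2
After op 6 (read()): arr=[1 12 21 _] head=2 tail=3 count=1
After op 7 (read()): arr=[1 12 21 _] head=3 tail=3 count=0
After op 8 (write(4)): arr=[1 12 21 4] head=3 tail=0 count=1
After op 9 (read()): arr=[1 12 21 4] head=0 tail=0 count=0
After op 10 (write(9)): arr=[9 12 21 4] head=0 tail=1 count=1
After op 11 (read()): arr=[9 12 21 4] head=1 tail=1 count=0
After op 12 (write(10)): arr=[9 10 21 4] head=1 tail=2 count=1
After op 13 (write(15)): arr=[9 10 15 4] head=1 tail=3 count=2
After op 14 (write(17)): arr=[9 10 15 17] head=1 tail=0 count=3
After op 15 (write(8)): arr=[8 10 15 17] head=1 tail=1 count=4
After op 16 (write(14)): arr=[8 14 15 17] head=2 tail=2 count=4

Answer: 8 14 15 17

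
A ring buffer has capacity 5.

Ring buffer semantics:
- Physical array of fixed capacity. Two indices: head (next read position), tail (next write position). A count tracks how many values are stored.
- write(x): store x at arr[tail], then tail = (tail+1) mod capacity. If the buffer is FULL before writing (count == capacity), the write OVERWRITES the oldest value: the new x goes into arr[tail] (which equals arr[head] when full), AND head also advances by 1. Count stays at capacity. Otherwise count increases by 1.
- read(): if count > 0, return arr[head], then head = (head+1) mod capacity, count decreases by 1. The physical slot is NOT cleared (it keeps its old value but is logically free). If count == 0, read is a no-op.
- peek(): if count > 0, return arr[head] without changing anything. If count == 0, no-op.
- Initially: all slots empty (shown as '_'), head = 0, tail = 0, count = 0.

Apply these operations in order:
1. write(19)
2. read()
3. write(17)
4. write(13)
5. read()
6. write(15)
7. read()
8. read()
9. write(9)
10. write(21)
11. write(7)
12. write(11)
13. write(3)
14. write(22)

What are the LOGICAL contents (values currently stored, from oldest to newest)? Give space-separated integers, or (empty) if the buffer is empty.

After op 1 (write(19)): arr=[19 _ _ _ _] head=0 tail=1 count=1
After op 2 (read()): arr=[19 _ _ _ _] head=1 tail=1 count=0
After op 3 (write(17)): arr=[19 17 _ _ _] head=1 tail=2 count=1
After op 4 (write(13)): arr=[19 17 13 _ _] head=1 tail=3 count=2
After op 5 (read()): arr=[19 17 13 _ _] head=2 tail=3 count=1
After op 6 (write(15)): arr=[19 17 13 15 _] head=2 tail=4 count=2
After op 7 (read()): arr=[19 17 13 15 _] head=3 tail=4 count=1
After op 8 (read()): arr=[19 17 13 15 _] head=4 tail=4 count=0
After op 9 (write(9)): arr=[19 17 13 15 9] head=4 tail=0 count=1
After op 10 (write(21)): arr=[21 17 13 15 9] head=4 tail=1 count=2
After op 11 (write(7)): arr=[21 7 13 15 9] head=4 tail=2 count=3
After op 12 (write(11)): arr=[21 7 11 15 9] head=4 tail=3 count=4
After op 13 (write(3)): arr=[21 7 11 3 9] head=4 tail=4 count=5
After op 14 (write(22)): arr=[21 7 11 3 22] head=0 tail=0 count=5

Answer: 21 7 11 3 22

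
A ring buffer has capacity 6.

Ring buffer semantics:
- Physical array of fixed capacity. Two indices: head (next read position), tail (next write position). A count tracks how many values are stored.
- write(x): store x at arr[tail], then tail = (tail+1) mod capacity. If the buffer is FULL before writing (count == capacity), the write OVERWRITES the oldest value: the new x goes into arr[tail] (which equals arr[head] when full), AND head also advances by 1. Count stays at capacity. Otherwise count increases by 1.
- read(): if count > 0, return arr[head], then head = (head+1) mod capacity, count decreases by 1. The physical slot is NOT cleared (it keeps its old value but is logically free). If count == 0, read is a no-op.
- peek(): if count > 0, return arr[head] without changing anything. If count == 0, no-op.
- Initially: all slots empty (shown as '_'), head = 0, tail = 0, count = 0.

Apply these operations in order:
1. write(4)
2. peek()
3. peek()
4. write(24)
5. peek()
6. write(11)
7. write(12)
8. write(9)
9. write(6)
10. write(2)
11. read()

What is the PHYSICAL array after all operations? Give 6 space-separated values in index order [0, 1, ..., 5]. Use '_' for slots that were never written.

Answer: 2 24 11 12 9 6

Derivation:
After op 1 (write(4)): arr=[4 _ _ _ _ _] head=0 tail=1 count=1
After op 2 (peek()): arr=[4 _ _ _ _ _] head=0 tail=1 count=1
After op 3 (peek()): arr=[4 _ _ _ _ _] head=0 tail=1 count=1
After op 4 (write(24)): arr=[4 24 _ _ _ _] head=0 tail=2 count=2
After op 5 (peek()): arr=[4 24 _ _ _ _] head=0 tail=2 count=2
After op 6 (write(11)): arr=[4 24 11 _ _ _] head=0 tail=3 count=3
After op 7 (write(12)): arr=[4 24 11 12 _ _] head=0 tail=4 count=4
After op 8 (write(9)): arr=[4 24 11 12 9 _] head=0 tail=5 count=5
After op 9 (write(6)): arr=[4 24 11 12 9 6] head=0 tail=0 count=6
After op 10 (write(2)): arr=[2 24 11 12 9 6] head=1 tail=1 count=6
After op 11 (read()): arr=[2 24 11 12 9 6] head=2 tail=1 count=5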